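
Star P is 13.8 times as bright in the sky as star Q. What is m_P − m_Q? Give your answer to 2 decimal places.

m_P − m_Q ≈ -2.85

Pogson: Δm = −2.5 log₁₀(ratio) = −2.5 log₁₀(13.8) = −2.5 × 1.1399 = -2.850
Star P is brighter, so it has the smaller magnitude: the difference is negative.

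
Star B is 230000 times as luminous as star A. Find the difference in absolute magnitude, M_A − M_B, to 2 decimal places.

Pogson: ΔM = −2.5 log₁₀(ratio) = −2.5 log₁₀(230000) = −2.5 × 5.3617 = -13.404
Star B is brighter so has the smaller magnitude: M_A − M_B is positive.

M_A − M_B ≈ 13.40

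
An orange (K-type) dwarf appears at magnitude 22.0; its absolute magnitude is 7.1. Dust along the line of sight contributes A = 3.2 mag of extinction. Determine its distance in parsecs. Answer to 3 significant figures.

m − M = 5 log₁₀(d/10 pc) + A  ⇒  22.0 − (7.1) − 3.2 = 5 log₁₀(d/10)
11.700 = 5 log₁₀(d/10)
log₁₀ d = (m − M − A)/5 + 1 = 3.3400
d = 10^3.3400 = 2188 pc

d ≈ 2190 pc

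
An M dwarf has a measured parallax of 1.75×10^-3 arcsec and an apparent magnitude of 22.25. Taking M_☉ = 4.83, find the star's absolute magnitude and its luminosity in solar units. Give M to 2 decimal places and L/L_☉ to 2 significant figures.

M ≈ 13.47; L/L_☉ ≈ 3.5×10^-4

d = 1/p = 1/1.75×10^-3″ = 571.4 pc
M = m − 5 log₁₀ d + 5 = 22.25 − 5·2.7570 + 5 = 13.465
M − M_☉ = 13.465 − 4.83 = 8.635
L/L_☉ = 10^(−0.4 × 8.635) = 3.515×10^-4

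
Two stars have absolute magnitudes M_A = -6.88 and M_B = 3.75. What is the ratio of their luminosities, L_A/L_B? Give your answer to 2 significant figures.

ΔM = M_A − M_B = -10.63
L_A/L_B = 10^(−0.4 ΔM) = 10^4.252 = 17860

L_A/L_B ≈ 18000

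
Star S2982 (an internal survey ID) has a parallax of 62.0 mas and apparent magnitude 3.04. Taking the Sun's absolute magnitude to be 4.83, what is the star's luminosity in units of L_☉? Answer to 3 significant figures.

d = 1/p = 1000/62.0 mas = 16.13 pc
M = m − 5 log₁₀ d + 5 = 3.04 − 5·1.2076 + 5 = 2.002
M − M_☉ = 2.002 − 4.83 = -2.828
L/L_☉ = 10^(−0.4 × -2.828) = 13.53

L/L_☉ ≈ 13.5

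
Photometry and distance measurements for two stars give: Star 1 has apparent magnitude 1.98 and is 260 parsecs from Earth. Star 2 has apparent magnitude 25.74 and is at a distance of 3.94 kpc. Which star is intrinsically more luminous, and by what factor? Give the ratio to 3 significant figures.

Star 1 is more luminous, by a factor of 1.39×10^7.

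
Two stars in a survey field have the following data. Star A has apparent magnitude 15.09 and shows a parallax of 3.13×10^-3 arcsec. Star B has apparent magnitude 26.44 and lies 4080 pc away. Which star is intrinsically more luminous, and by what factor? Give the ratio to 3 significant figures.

Star A: d = 1/p = 1/3.13×10^-3″ = 319.5 pc
Star A: M = m − 5 log₁₀ d + 5 = 15.09 − 5·2.5045 + 5 = 7.568
Star B: M = m − 5 log₁₀ d + 5 = 26.44 − 5·3.6107 + 5 = 13.387
ΔM = M_A − M_B = 7.568 − (13.387) = -5.819; smaller M is more luminous → Star A.
L ratio = 10^(0.4 |ΔM|) = 10^2.328 = 212.6

Star A is more luminous, by a factor of 213.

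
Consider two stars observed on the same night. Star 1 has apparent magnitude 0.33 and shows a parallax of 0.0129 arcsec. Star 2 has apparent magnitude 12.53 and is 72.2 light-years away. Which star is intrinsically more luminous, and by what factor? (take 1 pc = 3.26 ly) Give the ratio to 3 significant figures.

Star 1 is more luminous, by a factor of 929000.

Star 1: d = 1/p = 1/0.0129″ = 77.52 pc
Star 1: M = m − 5 log₁₀ d + 5 = 0.33 − 5·1.8894 + 5 = -4.117
Star 2: d = 72.2 ly / 3.26 = 22.15 pc
Star 2: M = m − 5 log₁₀ d + 5 = 12.53 − 5·1.3453 + 5 = 10.803
ΔM = M_1 − M_2 = -4.117 − (10.803) = -14.920; smaller M is more luminous → Star 1.
L ratio = 10^(0.4 |ΔM|) = 10^5.968 = 929400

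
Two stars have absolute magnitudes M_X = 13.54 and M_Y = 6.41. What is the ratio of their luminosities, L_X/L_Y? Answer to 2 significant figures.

ΔM = M_X − M_Y = 7.13
L_X/L_Y = 10^(−0.4 ΔM) = 10^-2.852 = 1.406×10^-3

L_X/L_Y ≈ 1.4×10^-3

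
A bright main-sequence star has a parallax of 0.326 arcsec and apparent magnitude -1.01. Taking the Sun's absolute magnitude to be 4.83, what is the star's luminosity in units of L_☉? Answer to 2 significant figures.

d = 1/p = 1/0.326″ = 3.067 pc
M = m − 5 log₁₀ d + 5 = -1.01 − 5·0.4868 + 5 = 1.556
M − M_☉ = 1.556 − 4.83 = -3.274
L/L_☉ = 10^(−0.4 × -3.274) = 20.40

L/L_☉ ≈ 20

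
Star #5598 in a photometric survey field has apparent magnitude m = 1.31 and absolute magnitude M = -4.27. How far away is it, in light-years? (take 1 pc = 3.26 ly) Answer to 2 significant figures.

d ≈ 430 ly

Distance modulus: m − M = 1.31 − (-4.27) = 5.580
m − M = 5 log₁₀ d − 5
log₁₀ d = (m − M)/5 + 1 = 2.1160
d = 10^2.1160 = 130.6 pc
= 425.8 ly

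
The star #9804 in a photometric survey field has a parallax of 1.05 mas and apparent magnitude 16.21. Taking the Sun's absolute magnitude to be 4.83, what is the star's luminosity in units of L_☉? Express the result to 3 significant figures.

d = 1/p = 1000/1.05 mas = 952.4 pc
M = m − 5 log₁₀ d + 5 = 16.21 − 5·2.9788 + 5 = 6.316
M − M_☉ = 6.316 − 4.83 = 1.486
L/L_☉ = 10^(−0.4 × 1.486) = 0.2545

L/L_☉ ≈ 0.254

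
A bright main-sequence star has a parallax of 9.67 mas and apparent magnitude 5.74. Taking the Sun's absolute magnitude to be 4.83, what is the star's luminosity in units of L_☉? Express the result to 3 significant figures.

d = 1/p = 1000/9.67 mas = 103.4 pc
M = m − 5 log₁₀ d + 5 = 5.74 − 5·2.0146 + 5 = 0.667
M − M_☉ = 0.667 − 4.83 = -4.163
L/L_☉ = 10^(−0.4 × -4.163) = 46.25

L/L_☉ ≈ 46.3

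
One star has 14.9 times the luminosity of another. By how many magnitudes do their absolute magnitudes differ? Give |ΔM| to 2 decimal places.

Pogson: ΔM = −2.5 log₁₀(ratio) = −2.5 log₁₀(14.9) = −2.5 × 1.1732 = -2.933

|ΔM| ≈ 2.93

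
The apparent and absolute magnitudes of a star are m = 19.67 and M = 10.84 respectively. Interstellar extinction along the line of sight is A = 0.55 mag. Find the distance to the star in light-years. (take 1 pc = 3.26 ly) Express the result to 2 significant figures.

d ≈ 1500 ly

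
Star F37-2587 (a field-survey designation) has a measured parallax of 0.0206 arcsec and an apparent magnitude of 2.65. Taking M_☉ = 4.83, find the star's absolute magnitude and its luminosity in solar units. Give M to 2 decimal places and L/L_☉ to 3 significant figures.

d = 1/p = 1/0.0206″ = 48.54 pc
M = m − 5 log₁₀ d + 5 = 2.65 − 5·1.6861 + 5 = -0.781
M − M_☉ = -0.781 − 4.83 = -5.611
L/L_☉ = 10^(−0.4 × -5.611) = 175.5

M ≈ -0.78; L/L_☉ ≈ 175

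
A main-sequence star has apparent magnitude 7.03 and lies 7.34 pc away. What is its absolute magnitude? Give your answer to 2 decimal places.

5 log₁₀(d/10 pc) = 5 log₁₀(7.340) − 5 = -0.672
M = m − 5 log₁₀(d/10) = 7.03 + 0.672 = 7.702

M ≈ 7.70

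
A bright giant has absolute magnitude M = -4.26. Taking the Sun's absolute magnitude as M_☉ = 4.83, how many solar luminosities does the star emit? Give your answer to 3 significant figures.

L/L_☉ ≈ 4330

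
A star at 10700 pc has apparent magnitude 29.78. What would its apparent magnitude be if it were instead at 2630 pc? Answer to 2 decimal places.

m ≈ 26.73

Flux ∝ 1/d², so Δm = 5 log₁₀(d₂/d₁) = 5 log₁₀(2630/10700) = -3.047
m₂ = m₁ + Δm = 29.78 + (-3.047) = 26.733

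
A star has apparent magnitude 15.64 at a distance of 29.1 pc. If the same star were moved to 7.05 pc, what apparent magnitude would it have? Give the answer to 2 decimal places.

m ≈ 12.56

Flux ∝ 1/d², so Δm = 5 log₁₀(d₂/d₁) = 5 log₁₀(7.05/29.1) = -3.079
m₂ = m₁ + Δm = 15.64 + (-3.079) = 12.561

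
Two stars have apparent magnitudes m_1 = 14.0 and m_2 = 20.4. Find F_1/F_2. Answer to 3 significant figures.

Magnitude difference = -6.4
Flux ratio = 10^(−0.4 Δm) = 10^(−0.4 × -6.4) = 10^2.560 = 363.1

F_1/F_2 ≈ 363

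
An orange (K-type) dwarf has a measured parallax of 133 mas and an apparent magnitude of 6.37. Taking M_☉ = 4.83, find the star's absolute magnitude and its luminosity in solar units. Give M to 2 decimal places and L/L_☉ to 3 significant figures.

d = 1/p = 1000/133 mas = 7.519 pc
M = m − 5 log₁₀ d + 5 = 6.37 − 5·0.8761 + 5 = 6.989
M − M_☉ = 6.989 − 4.83 = 2.159
L/L_☉ = 10^(−0.4 × 2.159) = 0.1369

M ≈ 6.99; L/L_☉ ≈ 0.137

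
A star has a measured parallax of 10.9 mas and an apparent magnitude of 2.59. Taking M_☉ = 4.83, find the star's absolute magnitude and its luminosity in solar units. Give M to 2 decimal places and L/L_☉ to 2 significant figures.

M ≈ -2.22; L/L_☉ ≈ 660

d = 1/p = 1000/10.9 mas = 91.74 pc
M = m − 5 log₁₀ d + 5 = 2.59 − 5·1.9626 + 5 = -2.223
M − M_☉ = -2.223 − 4.83 = -7.053
L/L_☉ = 10^(−0.4 × -7.053) = 662.4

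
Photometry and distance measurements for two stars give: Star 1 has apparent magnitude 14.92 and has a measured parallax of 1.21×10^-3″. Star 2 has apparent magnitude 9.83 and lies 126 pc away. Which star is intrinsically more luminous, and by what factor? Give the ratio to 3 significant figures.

Star 2 is more luminous, by a factor of 2.53.

Star 1: d = 1/p = 1/1.21×10^-3″ = 826.4 pc
Star 1: M = m − 5 log₁₀ d + 5 = 14.92 − 5·2.9172 + 5 = 5.334
Star 2: M = m − 5 log₁₀ d + 5 = 9.83 − 5·2.1004 + 5 = 4.328
ΔM = M_1 − M_2 = 5.334 − (4.328) = 1.006; smaller M is more luminous → Star 2.
L ratio = 10^(0.4 |ΔM|) = 10^0.402 = 2.525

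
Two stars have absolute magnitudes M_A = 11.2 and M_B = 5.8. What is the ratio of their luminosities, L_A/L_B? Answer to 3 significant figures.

ΔM = M_A − M_B = 5.4
L_A/L_B = 10^(−0.4 ΔM) = 10^-2.160 = 6.918×10^-3

L_A/L_B ≈ 6.92×10^-3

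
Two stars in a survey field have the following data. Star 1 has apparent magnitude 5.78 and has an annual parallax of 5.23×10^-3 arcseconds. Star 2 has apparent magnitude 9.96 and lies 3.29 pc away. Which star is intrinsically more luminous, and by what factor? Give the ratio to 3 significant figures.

Star 1 is more luminous, by a factor of 159000.

Star 1: d = 1/p = 1/5.23×10^-3″ = 191.2 pc
Star 1: M = m − 5 log₁₀ d + 5 = 5.78 − 5·2.2815 + 5 = -0.627
Star 2: M = m − 5 log₁₀ d + 5 = 9.96 − 5·0.5172 + 5 = 12.374
ΔM = M_1 − M_2 = -0.627 − (12.374) = -13.002; smaller M is more luminous → Star 1.
L ratio = 10^(0.4 |ΔM|) = 10^5.201 = 158700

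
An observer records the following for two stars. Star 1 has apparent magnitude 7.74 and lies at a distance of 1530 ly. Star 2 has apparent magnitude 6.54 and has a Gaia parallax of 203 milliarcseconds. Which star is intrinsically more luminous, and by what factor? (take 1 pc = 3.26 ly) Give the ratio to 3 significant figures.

Star 1 is more luminous, by a factor of 3010.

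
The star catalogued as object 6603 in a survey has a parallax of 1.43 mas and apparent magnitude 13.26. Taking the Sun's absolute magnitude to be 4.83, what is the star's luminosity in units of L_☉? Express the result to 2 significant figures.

d = 1/p = 1000/1.43 mas = 699.3 pc
M = m − 5 log₁₀ d + 5 = 13.26 − 5·2.8447 + 5 = 4.037
M − M_☉ = 4.037 − 4.83 = -0.793
L/L_☉ = 10^(−0.4 × -0.793) = 2.076

L/L_☉ ≈ 2.1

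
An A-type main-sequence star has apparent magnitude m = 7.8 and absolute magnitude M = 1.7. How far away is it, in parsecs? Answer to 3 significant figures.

d ≈ 166 pc

μ = m − M = 6.100
m − M = 5 log₁₀ d − 5
log₁₀ d = (m − M)/5 + 1 = 2.2200
d = 10^2.2200 = 166.0 pc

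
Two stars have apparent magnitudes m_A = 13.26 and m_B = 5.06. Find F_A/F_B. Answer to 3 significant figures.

F_A/F_B ≈ 5.25×10^-4

Magnitude difference = 8.20
Flux ratio = 10^(−0.4 Δm) = 10^(−0.4 × 8.20) = 10^-3.280 = 5.248×10^-4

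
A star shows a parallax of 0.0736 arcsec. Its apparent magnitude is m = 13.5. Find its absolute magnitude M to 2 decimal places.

M ≈ 12.83

d = 1/p = 1/0.0736″ = 13.59 pc
5 log₁₀(d/10 pc) = 5 log₁₀(13.59) − 5 = 0.666
M = m − 5 log₁₀(d/10) = 13.5 − 0.666 = 12.834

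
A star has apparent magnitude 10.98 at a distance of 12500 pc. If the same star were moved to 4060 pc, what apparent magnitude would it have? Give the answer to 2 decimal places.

m ≈ 8.54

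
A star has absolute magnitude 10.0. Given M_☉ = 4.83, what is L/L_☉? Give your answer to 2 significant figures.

L/L_☉ ≈ 8.6×10^-3

M − M_☉ = 10.0 − 4.83 = 5.170
L/L_☉ = 10^(−0.4 (M − M_☉)) = 10^-2.068 = 8.551×10^-3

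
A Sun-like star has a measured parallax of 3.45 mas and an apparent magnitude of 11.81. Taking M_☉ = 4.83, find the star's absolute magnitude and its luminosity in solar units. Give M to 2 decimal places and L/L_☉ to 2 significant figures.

d = 1/p = 1000/3.45 mas = 289.9 pc
M = m − 5 log₁₀ d + 5 = 11.81 − 5·2.4622 + 5 = 4.499
M − M_☉ = 4.499 − 4.83 = -0.331
L/L_☉ = 10^(−0.4 × -0.331) = 1.356

M ≈ 4.50; L/L_☉ ≈ 1.4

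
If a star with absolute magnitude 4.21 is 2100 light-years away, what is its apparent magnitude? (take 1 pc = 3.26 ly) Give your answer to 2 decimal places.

d = 2100 ly / 3.26 = 644.2 pc
m = M + 5 log₁₀ d − 5 = 4.21 + 5·2.8090 − 5 = 13.255

m ≈ 13.26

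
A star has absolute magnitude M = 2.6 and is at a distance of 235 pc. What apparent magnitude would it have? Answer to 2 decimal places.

m = M + 5 log₁₀ d − 5 = 2.6 + 5·2.3711 − 5 = 9.455

m ≈ 9.46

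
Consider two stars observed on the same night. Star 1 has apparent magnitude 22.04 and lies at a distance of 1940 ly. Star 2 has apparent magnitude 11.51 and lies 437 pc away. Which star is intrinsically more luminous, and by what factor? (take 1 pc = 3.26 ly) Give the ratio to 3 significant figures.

Star 1: d = 1940 ly / 3.26 = 595.1 pc
Star 1: M = m − 5 log₁₀ d + 5 = 22.04 − 5·2.7746 + 5 = 13.167
Star 2: M = m − 5 log₁₀ d + 5 = 11.51 − 5·2.6405 + 5 = 3.308
ΔM = M_1 − M_2 = 13.167 − (3.308) = 9.859; smaller M is more luminous → Star 2.
L ratio = 10^(0.4 |ΔM|) = 10^3.944 = 8786

Star 2 is more luminous, by a factor of 8790.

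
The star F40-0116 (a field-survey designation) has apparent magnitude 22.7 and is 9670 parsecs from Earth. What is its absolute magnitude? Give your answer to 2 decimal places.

5 log₁₀(d/10 pc) = 5 log₁₀(9670) − 5 = 14.927
M = m − 5 log₁₀(d/10) = 22.7 − 14.927 = 7.773

M ≈ 7.77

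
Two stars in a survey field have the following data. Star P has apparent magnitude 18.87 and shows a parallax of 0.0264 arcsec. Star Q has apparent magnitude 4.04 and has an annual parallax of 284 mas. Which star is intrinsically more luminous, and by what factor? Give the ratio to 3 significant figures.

Star Q is more luminous, by a factor of 7390.

Star P: d = 1/p = 1/0.0264″ = 37.88 pc
Star P: M = m − 5 log₁₀ d + 5 = 18.87 − 5·1.5784 + 5 = 15.978
Star Q: p = 284 mas = 0.284″ → d = 1/p = 3.521 pc
Star Q: M = m − 5 log₁₀ d + 5 = 4.04 − 5·0.5467 + 5 = 6.307
ΔM = M_P − M_Q = 15.978 − (6.307) = 9.671; smaller M is more luminous → Star Q.
L ratio = 10^(0.4 |ΔM|) = 10^3.869 = 7389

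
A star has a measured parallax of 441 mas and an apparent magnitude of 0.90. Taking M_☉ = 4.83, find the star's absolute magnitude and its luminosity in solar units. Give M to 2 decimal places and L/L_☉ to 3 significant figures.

M ≈ 4.12; L/L_☉ ≈ 1.92

d = 1/p = 1000/441 mas = 2.268 pc
M = m − 5 log₁₀ d + 5 = 0.90 − 5·0.3556 + 5 = 4.122
M − M_☉ = 4.122 − 4.83 = -0.708
L/L_☉ = 10^(−0.4 × -0.708) = 1.919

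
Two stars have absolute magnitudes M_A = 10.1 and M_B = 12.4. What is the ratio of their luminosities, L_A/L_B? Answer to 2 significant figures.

ΔM = M_A − M_B = -2.3
L_A/L_B = 10^(−0.4 ΔM) = 10^0.920 = 8.318

L_A/L_B ≈ 8.3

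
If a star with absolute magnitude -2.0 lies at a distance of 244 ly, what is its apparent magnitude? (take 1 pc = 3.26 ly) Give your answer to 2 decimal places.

d = 244 ly / 3.26 = 74.85 pc
m = M + 5 log₁₀ d − 5 = -2.0 + 5·1.8742 − 5 = 2.371

m ≈ 2.37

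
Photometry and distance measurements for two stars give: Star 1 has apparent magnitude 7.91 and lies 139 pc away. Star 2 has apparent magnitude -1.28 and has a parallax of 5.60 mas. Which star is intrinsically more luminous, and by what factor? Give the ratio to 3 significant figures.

Star 2 is more luminous, by a factor of 7830.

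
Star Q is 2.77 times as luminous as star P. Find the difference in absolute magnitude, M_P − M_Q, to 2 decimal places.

Pogson: ΔM = −2.5 log₁₀(ratio) = −2.5 log₁₀(2.77) = −2.5 × 0.4425 = -1.106
Star Q is brighter so has the smaller magnitude: M_P − M_Q is positive.

M_P − M_Q ≈ 1.11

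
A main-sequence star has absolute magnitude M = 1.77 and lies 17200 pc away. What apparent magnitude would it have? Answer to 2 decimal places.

m ≈ 17.95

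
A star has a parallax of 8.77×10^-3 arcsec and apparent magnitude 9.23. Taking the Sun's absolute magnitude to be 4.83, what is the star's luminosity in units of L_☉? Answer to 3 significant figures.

d = 1/p = 1/8.77×10^-3″ = 114.0 pc
M = m − 5 log₁₀ d + 5 = 9.23 − 5·2.0570 + 5 = 3.945
M − M_☉ = 3.945 − 4.83 = -0.885
L/L_☉ = 10^(−0.4 × -0.885) = 2.259

L/L_☉ ≈ 2.26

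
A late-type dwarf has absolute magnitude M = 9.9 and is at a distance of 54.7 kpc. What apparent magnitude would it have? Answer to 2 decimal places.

d = 54.7 kpc = 54700 pc
m = M + 5 log₁₀ d − 5 = 9.9 + 5·4.7380 − 5 = 28.590

m ≈ 28.59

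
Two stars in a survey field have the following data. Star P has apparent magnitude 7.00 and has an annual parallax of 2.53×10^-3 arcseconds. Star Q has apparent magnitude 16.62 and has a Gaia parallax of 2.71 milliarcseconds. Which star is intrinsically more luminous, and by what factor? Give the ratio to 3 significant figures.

Star P is more luminous, by a factor of 8090.

Star P: d = 1/p = 1/2.53×10^-3″ = 395.3 pc
Star P: M = m − 5 log₁₀ d + 5 = 7.00 − 5·2.5969 + 5 = -0.984
Star Q: p = 2.71 mas = 2.71×10^-3″ → d = 1/p = 369.0 pc
Star Q: M = m − 5 log₁₀ d + 5 = 16.62 − 5·2.5670 + 5 = 8.785
ΔM = M_P − M_Q = -0.984 − (8.785) = -9.769; smaller M is more luminous → Star P.
L ratio = 10^(0.4 |ΔM|) = 10^3.908 = 8085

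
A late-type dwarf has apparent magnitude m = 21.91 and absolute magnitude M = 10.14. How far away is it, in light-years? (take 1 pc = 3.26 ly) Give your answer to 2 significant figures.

μ = m − M = 11.770
m − M = 5 log₁₀ d − 5
log₁₀ d = (m − M)/5 + 1 = 3.3540
d = 10^3.3540 = 2259 pc
= 7366 ly

d ≈ 7400 ly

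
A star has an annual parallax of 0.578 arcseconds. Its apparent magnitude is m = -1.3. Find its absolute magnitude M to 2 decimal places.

M ≈ 2.51

d = 1/p = 1/0.578″ = 1.730 pc
5 log₁₀(d/10 pc) = 5 log₁₀(1.730) − 5 = -3.810
M = m − 5 log₁₀(d/10) = -1.3 + 3.810 = 2.510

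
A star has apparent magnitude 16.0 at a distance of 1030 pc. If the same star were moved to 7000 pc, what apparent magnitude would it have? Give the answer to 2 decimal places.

m ≈ 20.16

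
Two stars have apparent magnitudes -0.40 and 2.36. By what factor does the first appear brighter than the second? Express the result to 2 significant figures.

Δm = -0.40 − (2.36) = -2.76
Flux ratio = 10^(−0.4 Δm) = 10^(−0.4 × -2.76) = 10^1.104 = 12.71

13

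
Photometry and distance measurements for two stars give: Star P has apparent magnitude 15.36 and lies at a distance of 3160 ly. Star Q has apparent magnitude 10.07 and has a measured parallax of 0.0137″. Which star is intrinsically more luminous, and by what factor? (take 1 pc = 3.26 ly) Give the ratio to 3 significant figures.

Star P: d = 3160 ly / 3.26 = 969.3 pc
Star P: M = m − 5 log₁₀ d + 5 = 15.36 − 5·2.9865 + 5 = 5.428
Star Q: d = 1/p = 1/0.0137″ = 72.99 pc
Star Q: M = m − 5 log₁₀ d + 5 = 10.07 − 5·1.8633 + 5 = 5.754
ΔM = M_P − M_Q = 5.428 − (5.754) = -0.326; smaller M is more luminous → Star P.
L ratio = 10^(0.4 |ΔM|) = 10^0.130 = 1.350

Star P is more luminous, by a factor of 1.35.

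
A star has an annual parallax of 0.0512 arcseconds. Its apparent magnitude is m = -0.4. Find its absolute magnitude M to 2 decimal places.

d = 1/p = 1/0.0512″ = 19.53 pc
5 log₁₀(d/10 pc) = 5 log₁₀(19.53) − 5 = 1.454
M = m − 5 log₁₀(d/10) = -0.4 − 1.454 = -1.854

M ≈ -1.85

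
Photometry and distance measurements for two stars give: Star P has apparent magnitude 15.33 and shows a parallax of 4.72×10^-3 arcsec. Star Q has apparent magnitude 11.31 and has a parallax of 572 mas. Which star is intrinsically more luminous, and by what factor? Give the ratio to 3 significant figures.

Star P is more luminous, by a factor of 362.

Star P: d = 1/p = 1/4.72×10^-3″ = 211.9 pc
Star P: M = m − 5 log₁₀ d + 5 = 15.33 − 5·2.3261 + 5 = 8.700
Star Q: p = 572 mas = 0.572″ → d = 1/p = 1.748 pc
Star Q: M = m − 5 log₁₀ d + 5 = 11.31 − 5·0.2426 + 5 = 15.097
ΔM = M_P − M_Q = 8.700 − (15.097) = -6.397; smaller M is more luminous → Star P.
L ratio = 10^(0.4 |ΔM|) = 10^2.559 = 362.2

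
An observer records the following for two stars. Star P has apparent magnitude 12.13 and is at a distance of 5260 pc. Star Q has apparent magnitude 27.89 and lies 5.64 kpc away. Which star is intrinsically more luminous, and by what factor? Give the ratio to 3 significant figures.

Star P is more luminous, by a factor of 1.75×10^6.

Star P: M = m − 5 log₁₀ d + 5 = 12.13 − 5·3.7210 + 5 = -1.475
Star Q: d = 5.64 kpc = 5640 pc
Star Q: M = m − 5 log₁₀ d + 5 = 27.89 − 5·3.7513 + 5 = 14.134
ΔM = M_P − M_Q = -1.475 − (14.134) = -15.609; smaller M is more luminous → Star P.
L ratio = 10^(0.4 |ΔM|) = 10^6.243 = 1.752×10^6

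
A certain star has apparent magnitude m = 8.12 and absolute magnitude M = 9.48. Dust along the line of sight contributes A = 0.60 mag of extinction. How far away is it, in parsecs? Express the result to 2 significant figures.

m − M = 5 log₁₀(d/10 pc) + A  ⇒  8.12 − (9.48) − 0.60 = 5 log₁₀(d/10)
-1.960 = 5 log₁₀(d/10)
log₁₀ d = (m − M − A)/5 + 1 = 0.6080
d = 10^0.6080 = 4.055 pc

d ≈ 4.1 pc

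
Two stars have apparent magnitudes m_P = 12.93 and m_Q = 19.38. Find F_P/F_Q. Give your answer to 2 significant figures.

F_P/F_Q ≈ 380

Magnitude difference = -6.45
Flux ratio = 10^(−0.4 Δm) = 10^(−0.4 × -6.45) = 10^2.580 = 380.2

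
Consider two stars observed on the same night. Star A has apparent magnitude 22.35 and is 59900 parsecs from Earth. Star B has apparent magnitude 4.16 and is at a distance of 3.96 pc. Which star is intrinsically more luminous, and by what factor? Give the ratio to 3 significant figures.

Star A is more luminous, by a factor of 12.1.

Star A: M = m − 5 log₁₀ d + 5 = 22.35 − 5·4.7774 + 5 = 3.463
Star B: M = m − 5 log₁₀ d + 5 = 4.16 − 5·0.5977 + 5 = 6.172
ΔM = M_A − M_B = 3.463 − (6.172) = -2.709; smaller M is more luminous → Star A.
L ratio = 10^(0.4 |ΔM|) = 10^1.083 = 12.12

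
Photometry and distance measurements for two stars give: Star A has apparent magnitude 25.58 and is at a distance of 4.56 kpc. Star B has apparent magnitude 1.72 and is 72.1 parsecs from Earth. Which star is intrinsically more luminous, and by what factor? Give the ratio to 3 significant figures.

Star B is more luminous, by a factor of 875000.

Star A: d = 4.56 kpc = 4560 pc
Star A: M = m − 5 log₁₀ d + 5 = 25.58 − 5·3.6590 + 5 = 12.285
Star B: M = m − 5 log₁₀ d + 5 = 1.72 − 5·1.8579 + 5 = -2.570
ΔM = M_A − M_B = 12.285 − (-2.570) = 14.855; smaller M is more luminous → Star B.
L ratio = 10^(0.4 |ΔM|) = 10^5.942 = 874900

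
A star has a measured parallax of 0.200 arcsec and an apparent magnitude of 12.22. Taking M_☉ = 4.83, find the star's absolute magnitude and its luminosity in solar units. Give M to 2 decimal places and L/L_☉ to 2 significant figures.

M ≈ 13.73; L/L_☉ ≈ 2.8×10^-4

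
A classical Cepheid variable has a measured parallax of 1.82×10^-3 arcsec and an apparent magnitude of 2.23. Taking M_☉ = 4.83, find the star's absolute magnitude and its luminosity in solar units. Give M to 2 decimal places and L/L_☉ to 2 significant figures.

M ≈ -6.47; L/L_☉ ≈ 33000

d = 1/p = 1/1.82×10^-3″ = 549.5 pc
M = m − 5 log₁₀ d + 5 = 2.23 − 5·2.7399 + 5 = -6.470
M − M_☉ = -6.470 − 4.83 = -11.300
L/L_☉ = 10^(−0.4 × -11.300) = 33100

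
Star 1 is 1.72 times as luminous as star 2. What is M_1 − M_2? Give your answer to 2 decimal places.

M_1 − M_2 ≈ -0.59

Pogson: ΔM = −2.5 log₁₀(ratio) = −2.5 log₁₀(1.72) = −2.5 × 0.2355 = -0.589
Star 1 is brighter, so it has the smaller magnitude: the difference is negative.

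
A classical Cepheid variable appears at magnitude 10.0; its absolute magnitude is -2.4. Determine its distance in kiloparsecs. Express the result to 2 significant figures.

d ≈ 3.0 kpc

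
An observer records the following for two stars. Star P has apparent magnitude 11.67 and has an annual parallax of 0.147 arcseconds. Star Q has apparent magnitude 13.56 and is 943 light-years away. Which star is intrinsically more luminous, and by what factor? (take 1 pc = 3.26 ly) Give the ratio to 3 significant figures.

Star Q is more luminous, by a factor of 317.

Star P: d = 1/p = 1/0.147″ = 6.803 pc
Star P: M = m − 5 log₁₀ d + 5 = 11.67 − 5·0.8327 + 5 = 12.507
Star Q: d = 943 ly / 3.26 = 289.3 pc
Star Q: M = m − 5 log₁₀ d + 5 = 13.56 − 5·2.4613 + 5 = 6.254
ΔM = M_P − M_Q = 12.507 − (6.254) = 6.253; smaller M is more luminous → Star Q.
L ratio = 10^(0.4 |ΔM|) = 10^2.501 = 317.1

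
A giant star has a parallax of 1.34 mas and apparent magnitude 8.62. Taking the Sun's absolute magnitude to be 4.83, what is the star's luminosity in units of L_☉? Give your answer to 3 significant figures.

L/L_☉ ≈ 170

d = 1/p = 1000/1.34 mas = 746.3 pc
M = m − 5 log₁₀ d + 5 = 8.62 − 5·2.8729 + 5 = -0.744
M − M_☉ = -0.744 − 4.83 = -5.574
L/L_☉ = 10^(−0.4 × -5.574) = 169.7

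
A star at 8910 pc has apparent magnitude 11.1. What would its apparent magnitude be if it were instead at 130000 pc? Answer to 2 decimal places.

m ≈ 16.92

Flux ∝ 1/d², so Δm = 5 log₁₀(d₂/d₁) = 5 log₁₀(130000/8910) = 5.820
m₂ = m₁ + Δm = 11.1 + (5.820) = 16.920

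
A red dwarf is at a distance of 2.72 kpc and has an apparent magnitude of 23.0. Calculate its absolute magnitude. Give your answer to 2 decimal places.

d = 2.72 kpc = 2720 pc
5 log₁₀(d/10 pc) = 5 log₁₀(2720) − 5 = 12.173
M = m − 5 log₁₀(d/10) = 23.0 − 12.173 = 10.827

M ≈ 10.83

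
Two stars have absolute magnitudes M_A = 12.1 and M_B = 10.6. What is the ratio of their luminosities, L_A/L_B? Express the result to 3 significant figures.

ΔM = M_A − M_B = 1.5
L_A/L_B = 10^(−0.4 ΔM) = 10^-0.600 = 0.2512

L_A/L_B ≈ 0.251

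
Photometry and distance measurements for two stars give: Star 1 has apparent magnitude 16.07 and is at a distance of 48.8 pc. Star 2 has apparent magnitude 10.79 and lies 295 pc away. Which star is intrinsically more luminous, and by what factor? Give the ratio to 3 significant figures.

Star 2 is more luminous, by a factor of 4730.

Star 1: M = m − 5 log₁₀ d + 5 = 16.07 − 5·1.6884 + 5 = 12.628
Star 2: M = m − 5 log₁₀ d + 5 = 10.79 − 5·2.4698 + 5 = 3.441
ΔM = M_1 − M_2 = 12.628 − (3.441) = 9.187; smaller M is more luminous → Star 2.
L ratio = 10^(0.4 |ΔM|) = 10^3.675 = 4729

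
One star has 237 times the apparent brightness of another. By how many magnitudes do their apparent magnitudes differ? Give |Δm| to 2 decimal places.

Pogson: Δm = −2.5 log₁₀(ratio) = −2.5 log₁₀(237) = −2.5 × 2.3747 = -5.937

|Δm| ≈ 5.94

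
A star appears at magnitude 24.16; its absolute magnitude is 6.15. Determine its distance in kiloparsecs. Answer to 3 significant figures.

μ = m − M = 18.010
m − M = 5 log₁₀ d − 5
log₁₀ d = (m − M)/5 + 1 = 4.6020
d = 10^4.6020 = 39990 pc
= 39.99 kpc

d ≈ 40.0 kpc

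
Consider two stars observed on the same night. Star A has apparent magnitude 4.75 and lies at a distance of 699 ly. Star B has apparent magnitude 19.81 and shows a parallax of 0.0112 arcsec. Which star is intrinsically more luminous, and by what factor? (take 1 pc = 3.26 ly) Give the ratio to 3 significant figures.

Star A: d = 699 ly / 3.26 = 214.4 pc
Star A: M = m − 5 log₁₀ d + 5 = 4.75 − 5·2.3313 + 5 = -1.906
Star B: d = 1/p = 1/0.0112″ = 89.29 pc
Star B: M = m − 5 log₁₀ d + 5 = 19.81 − 5·1.9508 + 5 = 15.056
ΔM = M_A − M_B = -1.906 − (15.056) = -16.962; smaller M is more luminous → Star A.
L ratio = 10^(0.4 |ΔM|) = 10^6.785 = 6.095×10^6

Star A is more luminous, by a factor of 6.09×10^6.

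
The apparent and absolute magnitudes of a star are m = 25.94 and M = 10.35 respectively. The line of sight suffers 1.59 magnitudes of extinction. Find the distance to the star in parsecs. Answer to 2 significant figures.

m − M = 5 log₁₀(d/10 pc) + A  ⇒  25.94 − (10.35) − 1.59 = 5 log₁₀(d/10)
14.000 = 5 log₁₀(d/10)
log₁₀ d = (m − M − A)/5 + 1 = 3.8000
d = 10^3.8000 = 6310 pc

d ≈ 6300 pc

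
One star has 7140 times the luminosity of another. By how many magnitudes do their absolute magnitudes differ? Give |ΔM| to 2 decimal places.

|ΔM| ≈ 9.63

Pogson: ΔM = −2.5 log₁₀(ratio) = −2.5 log₁₀(7140) = −2.5 × 3.8537 = -9.634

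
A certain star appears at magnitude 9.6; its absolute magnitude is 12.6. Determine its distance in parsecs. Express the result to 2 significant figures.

d ≈ 2.5 pc

Distance modulus: m − M = 9.6 − (12.6) = -3.000
m − M = 5 log₁₀ d − 5
log₁₀ d = (m − M)/5 + 1 = 0.4000
d = 10^0.4000 = 2.512 pc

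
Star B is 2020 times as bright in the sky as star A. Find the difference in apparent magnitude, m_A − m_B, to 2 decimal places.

Pogson: Δm = −2.5 log₁₀(ratio) = −2.5 log₁₀(2020) = −2.5 × 3.3054 = -8.263
Star B is brighter so has the smaller magnitude: m_A − m_B is positive.

m_A − m_B ≈ 8.26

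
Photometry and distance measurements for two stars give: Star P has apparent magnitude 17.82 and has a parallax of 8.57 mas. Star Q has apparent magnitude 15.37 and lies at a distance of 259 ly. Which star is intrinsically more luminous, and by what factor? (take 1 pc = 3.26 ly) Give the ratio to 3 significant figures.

Star Q is more luminous, by a factor of 4.43.

Star P: p = 8.57 mas = 8.57×10^-3″ → d = 1/p = 116.7 pc
Star P: M = m − 5 log₁₀ d + 5 = 17.82 − 5·2.0670 + 5 = 12.485
Star Q: d = 259 ly / 3.26 = 79.45 pc
Star Q: M = m − 5 log₁₀ d + 5 = 15.37 − 5·1.9001 + 5 = 10.870
ΔM = M_P − M_Q = 12.485 − (10.870) = 1.615; smaller M is more luminous → Star Q.
L ratio = 10^(0.4 |ΔM|) = 10^0.646 = 4.427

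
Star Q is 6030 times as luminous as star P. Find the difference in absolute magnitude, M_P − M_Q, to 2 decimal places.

Pogson: ΔM = −2.5 log₁₀(ratio) = −2.5 log₁₀(6030) = −2.5 × 3.7803 = -9.451
Star Q is brighter so has the smaller magnitude: M_P − M_Q is positive.

M_P − M_Q ≈ 9.45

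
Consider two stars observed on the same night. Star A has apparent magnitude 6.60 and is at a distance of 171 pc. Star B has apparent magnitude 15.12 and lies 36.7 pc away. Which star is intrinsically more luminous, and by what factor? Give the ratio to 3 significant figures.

Star A is more luminous, by a factor of 55500.

Star A: M = m − 5 log₁₀ d + 5 = 6.60 − 5·2.2330 + 5 = 0.435
Star B: M = m − 5 log₁₀ d + 5 = 15.12 − 5·1.5647 + 5 = 12.297
ΔM = M_A − M_B = 0.435 − (12.297) = -11.862; smaller M is more luminous → Star A.
L ratio = 10^(0.4 |ΔM|) = 10^4.745 = 55550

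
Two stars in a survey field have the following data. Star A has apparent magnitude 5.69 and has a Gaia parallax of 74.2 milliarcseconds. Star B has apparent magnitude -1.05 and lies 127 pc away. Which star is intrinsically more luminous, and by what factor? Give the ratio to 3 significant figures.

Star B is more luminous, by a factor of 44100.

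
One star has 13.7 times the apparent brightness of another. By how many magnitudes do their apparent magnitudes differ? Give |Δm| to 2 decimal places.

Pogson: Δm = −2.5 log₁₀(ratio) = −2.5 log₁₀(13.7) = −2.5 × 1.1367 = -2.842

|Δm| ≈ 2.84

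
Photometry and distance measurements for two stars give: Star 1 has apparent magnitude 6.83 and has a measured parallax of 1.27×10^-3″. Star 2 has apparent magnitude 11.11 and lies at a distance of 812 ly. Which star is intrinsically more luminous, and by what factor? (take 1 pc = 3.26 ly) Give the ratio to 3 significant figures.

Star 1: d = 1/p = 1/1.27×10^-3″ = 787.4 pc
Star 1: M = m − 5 log₁₀ d + 5 = 6.83 − 5·2.8962 + 5 = -2.651
Star 2: d = 812 ly / 3.26 = 249.1 pc
Star 2: M = m − 5 log₁₀ d + 5 = 11.11 − 5·2.3963 + 5 = 4.128
ΔM = M_1 − M_2 = -2.651 − (4.128) = -6.779; smaller M is more luminous → Star 1.
L ratio = 10^(0.4 |ΔM|) = 10^2.712 = 514.9

Star 1 is more luminous, by a factor of 515.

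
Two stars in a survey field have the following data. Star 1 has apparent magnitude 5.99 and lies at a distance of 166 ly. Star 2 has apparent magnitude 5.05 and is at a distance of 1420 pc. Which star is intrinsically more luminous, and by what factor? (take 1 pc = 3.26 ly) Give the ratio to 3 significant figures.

Star 2 is more luminous, by a factor of 1850.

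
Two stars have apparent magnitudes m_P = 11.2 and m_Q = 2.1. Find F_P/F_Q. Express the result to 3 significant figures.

F_P/F_Q ≈ 2.29×10^-4

Δm = 11.2 − (2.1) = 9.1
Flux ratio = 10^(−0.4 Δm) = 10^(−0.4 × 9.1) = 10^-3.640 = 2.291×10^-4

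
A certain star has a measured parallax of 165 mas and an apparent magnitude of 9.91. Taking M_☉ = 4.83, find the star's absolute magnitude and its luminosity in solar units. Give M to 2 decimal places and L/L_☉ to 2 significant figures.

M ≈ 11.00; L/L_☉ ≈ 3.4×10^-3

d = 1/p = 1000/165 mas = 6.061 pc
M = m − 5 log₁₀ d + 5 = 9.91 − 5·0.7825 + 5 = 10.997
M − M_☉ = 10.997 − 4.83 = 6.167
L/L_☉ = 10^(−0.4 × 6.167) = 3.412×10^-3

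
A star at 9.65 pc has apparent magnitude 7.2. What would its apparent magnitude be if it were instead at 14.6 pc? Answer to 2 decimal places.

m ≈ 8.10

Flux ∝ 1/d², so Δm = 5 log₁₀(d₂/d₁) = 5 log₁₀(14.6/9.65) = 0.899
m₂ = m₁ + Δm = 7.2 + (0.899) = 8.099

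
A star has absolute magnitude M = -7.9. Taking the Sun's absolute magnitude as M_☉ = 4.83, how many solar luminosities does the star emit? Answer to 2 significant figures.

L/L_☉ ≈ 120000

M − M_☉ = -7.9 − 4.83 = -12.730
L/L_☉ = 10^(−0.4 (M − M_☉)) = 10^5.092 = 123600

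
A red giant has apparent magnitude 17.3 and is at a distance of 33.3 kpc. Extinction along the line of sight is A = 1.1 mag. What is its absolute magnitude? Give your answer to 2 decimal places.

M ≈ -1.41

d = 33.3 kpc = 33300 pc
5 log₁₀(d/10 pc) = 5 log₁₀(33300) − 5 = 17.612
M = m − 5 log₁₀(d/10) − A = 17.3 − 17.612 − 1.1 = -1.412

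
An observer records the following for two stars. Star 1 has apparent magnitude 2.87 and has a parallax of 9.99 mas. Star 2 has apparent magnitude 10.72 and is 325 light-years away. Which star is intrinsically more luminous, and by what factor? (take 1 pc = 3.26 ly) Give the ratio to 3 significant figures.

Star 1 is more luminous, by a factor of 1390.

Star 1: p = 9.99 mas = 9.99×10^-3″ → d = 1/p = 100.1 pc
Star 1: M = m − 5 log₁₀ d + 5 = 2.87 − 5·2.0004 + 5 = -2.132
Star 2: d = 325 ly / 3.26 = 99.69 pc
Star 2: M = m − 5 log₁₀ d + 5 = 10.72 − 5·1.9987 + 5 = 5.727
ΔM = M_1 − M_2 = -2.132 − (5.727) = -7.859; smaller M is more luminous → Star 1.
L ratio = 10^(0.4 |ΔM|) = 10^3.144 = 1392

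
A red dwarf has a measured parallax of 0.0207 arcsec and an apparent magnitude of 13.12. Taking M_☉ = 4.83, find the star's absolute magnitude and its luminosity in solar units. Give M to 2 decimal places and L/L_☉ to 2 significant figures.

d = 1/p = 1/0.0207″ = 48.31 pc
M = m − 5 log₁₀ d + 5 = 13.12 − 5·1.6840 + 5 = 9.700
M − M_☉ = 9.700 − 4.83 = 4.870
L/L_☉ = 10^(−0.4 × 4.870) = 0.01127

M ≈ 9.70; L/L_☉ ≈ 0.011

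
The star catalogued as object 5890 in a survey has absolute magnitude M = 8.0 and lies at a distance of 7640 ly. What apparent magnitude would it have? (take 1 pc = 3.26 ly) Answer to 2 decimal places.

d = 7640 ly / 3.26 = 2344 pc
m = M + 5 log₁₀ d − 5 = 8.0 + 5·3.3699 − 5 = 19.849

m ≈ 19.85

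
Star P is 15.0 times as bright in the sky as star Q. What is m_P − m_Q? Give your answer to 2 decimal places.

Pogson: Δm = −2.5 log₁₀(ratio) = −2.5 log₁₀(15.0) = −2.5 × 1.1761 = -2.940
Star P is brighter, so it has the smaller magnitude: the difference is negative.

m_P − m_Q ≈ -2.94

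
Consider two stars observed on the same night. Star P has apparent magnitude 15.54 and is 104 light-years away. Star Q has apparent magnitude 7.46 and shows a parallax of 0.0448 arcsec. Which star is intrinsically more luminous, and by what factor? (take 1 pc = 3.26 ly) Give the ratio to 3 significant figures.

Star Q is more luminous, by a factor of 835.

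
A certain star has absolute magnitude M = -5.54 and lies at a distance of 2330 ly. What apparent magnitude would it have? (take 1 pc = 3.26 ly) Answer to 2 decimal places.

m ≈ 3.73

d = 2330 ly / 3.26 = 714.7 pc
m = M + 5 log₁₀ d − 5 = -5.54 + 5·2.8541 − 5 = 3.731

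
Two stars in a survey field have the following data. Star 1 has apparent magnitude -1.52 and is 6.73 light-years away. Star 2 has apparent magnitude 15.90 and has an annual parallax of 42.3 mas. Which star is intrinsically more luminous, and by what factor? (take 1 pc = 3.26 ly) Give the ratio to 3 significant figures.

Star 1: d = 6.73 ly / 3.26 = 2.064 pc
Star 1: M = m − 5 log₁₀ d + 5 = -1.52 − 5·0.3148 + 5 = 1.906
Star 2: p = 42.3 mas = 0.0423″ → d = 1/p = 23.64 pc
Star 2: M = m − 5 log₁₀ d + 5 = 15.90 − 5·1.3737 + 5 = 14.032
ΔM = M_1 − M_2 = 1.906 − (14.032) = -12.126; smaller M is more luminous → Star 1.
L ratio = 10^(0.4 |ΔM|) = 10^4.850 = 70840

Star 1 is more luminous, by a factor of 70800.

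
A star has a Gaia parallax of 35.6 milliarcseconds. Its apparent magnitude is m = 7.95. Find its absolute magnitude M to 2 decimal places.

M ≈ 5.71

p = 35.6 mas = 0.0356″ → d = 1/p = 28.09 pc
5 log₁₀(d/10 pc) = 5 log₁₀(28.09) − 5 = 2.243
M = m − 5 log₁₀(d/10) = 7.95 − 2.243 = 5.707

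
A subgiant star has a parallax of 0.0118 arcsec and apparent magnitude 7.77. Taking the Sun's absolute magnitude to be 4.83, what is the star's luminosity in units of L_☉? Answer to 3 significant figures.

L/L_☉ ≈ 4.79

d = 1/p = 1/0.0118″ = 84.75 pc
M = m − 5 log₁₀ d + 5 = 7.77 − 5·1.9281 + 5 = 3.129
M − M_☉ = 3.129 − 4.83 = -1.701
L/L_☉ = 10^(−0.4 × -1.701) = 4.789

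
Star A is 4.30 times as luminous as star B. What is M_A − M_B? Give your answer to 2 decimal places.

M_A − M_B ≈ -1.58

Pogson: ΔM = −2.5 log₁₀(ratio) = −2.5 log₁₀(4.30) = −2.5 × 0.6335 = -1.584
Star A is brighter, so it has the smaller magnitude: the difference is negative.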